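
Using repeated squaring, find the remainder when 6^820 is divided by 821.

6^1 ≡ 6 (mod 821)
6^2 ≡ 6^2 = 36 ≡ 36 (mod 821)
6^4 ≡ 36^2 = 1296 ≡ 475 (mod 821)
6^8 ≡ 475^2 = 225625 ≡ 671 (mod 821)
6^16 ≡ 671^2 = 450241 ≡ 333 (mod 821)
6^32 ≡ 333^2 = 110889 ≡ 54 (mod 821)
6^64 ≡ 54^2 = 2916 ≡ 453 (mod 821)
6^128 ≡ 453^2 = 205209 ≡ 780 (mod 821)
6^256 ≡ 780^2 = 608400 ≡ 39 (mod 821)
6^512 ≡ 39^2 = 1521 ≡ 700 (mod 821)
820 = 512 + 256 + 32 + 16 + 4 in binary powers of 2.
So 6^820 ≡ 700 · 39 · 54 · 333 · 475 ≡ 1 (mod 821).
Since the result is 1, base 6 gives no evidence that 821 is composite.

1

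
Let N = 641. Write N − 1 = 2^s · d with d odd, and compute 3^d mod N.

641 − 1 = 640 = 2^7 · 5, so d = 5.
3^1 ≡ 3 (mod 641)
3^2 ≡ 3^2 = 9 ≡ 9 (mod 641)
3^4 ≡ 9^2 = 81 ≡ 81 (mod 641)
5 = 4 + 1 in binary powers of 2.
So 3^5 ≡ 81 · 3 ≡ 243 (mod 641).
Squaring chain: 243 → 77 → 160 → 601 → 318 → 487 → 640; reaches −1, so base 3 does not prove 641 composite.

243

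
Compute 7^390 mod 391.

7^1 ≡ 7 (mod 391)
7^2 ≡ 7^2 = 49 ≡ 49 (mod 391)
7^4 ≡ 49^2 = 2401 ≡ 55 (mod 391)
7^8 ≡ 55^2 = 3025 ≡ 288 (mod 391)
7^16 ≡ 288^2 = 82944 ≡ 52 (mod 391)
7^32 ≡ 52^2 = 2704 ≡ 358 (mod 391)
7^64 ≡ 358^2 = 128164 ≡ 307 (mod 391)
7^128 ≡ 307^2 = 94249 ≡ 18 (mod 391)
7^256 ≡ 18^2 = 324 ≡ 324 (mod 391)
390 = 256 + 128 + 4 + 2 in binary powers of 2.
So 7^390 ≡ 324 · 18 · 55 · 49 ≡ 213 (mod 391).
Since 213 ≠ 1, base 7 is a Fermat witness: 391 is composite.

213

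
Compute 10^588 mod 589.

10^1 ≡ 10 (mod 589)
10^2 ≡ 10^2 = 100 ≡ 100 (mod 589)
10^4 ≡ 100^2 = 10000 ≡ 576 (mod 589)
10^8 ≡ 576^2 = 331776 ≡ 169 (mod 589)
10^16 ≡ 169^2 = 28561 ≡ 289 (mod 589)
10^32 ≡ 289^2 = 83521 ≡ 472 (mod 589)
10^64 ≡ 472^2 = 222784 ≡ 142 (mod 589)
10^128 ≡ 142^2 = 20164 ≡ 138 (mod 589)
10^256 ≡ 138^2 = 19044 ≡ 196 (mod 589)
10^512 ≡ 196^2 = 38416 ≡ 131 (mod 589)
588 = 512 + 64 + 8 + 4 in binary powers of 2.
So 10^588 ≡ 131 · 142 · 169 · 576 ≡ 349 (mod 589).
Since 349 ≠ 1, base 10 is a Fermat witness: 589 is composite.

349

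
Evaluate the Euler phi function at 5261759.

Factor: 5261759 = 137 · 193 · 199.
φ(5261759) = (137−1) · (193−1) · (199−1) = 136 · 192 · 198 = 5170176.

5170176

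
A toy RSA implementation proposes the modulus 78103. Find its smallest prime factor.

83

78103 is odd.
Digit sum 19, not divisible by 3.
Ends in 3: not divisible by 5.
7: 78103 = 7·11157 + 4
11: 78103 = 11·7100 + 3
13: 78103 = 13·6007 + 12
17: 78103 = 17·4594 + 5
19: 78103 = 19·4110 + 13
23: 78103 = 23·3395 + 18
29: 78103 = 29·2693 + 6
31: 78103 = 31·2519 + 14
37: 78103 = 37·2110 + 33
41: 78103 = 41·1904 + 39
43: 78103 = 43·1816 + 15
47: 78103 = 47·1661 + 36
53: 78103 = 53·1473 + 34
59: 78103 = 59·1323 + 46
61: 78103 = 61·1280 + 23
67: 78103 = 67·1165 + 48
71: 78103 = 71·1100 + 3
73: 78103 = 73·1069 + 66
79: 78103 = 79·988 + 51
83: 78103 = 83·941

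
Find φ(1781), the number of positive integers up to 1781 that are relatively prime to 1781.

1632

Factor: 1781 = 13 · 137.
φ(1781) = (13−1) · (137−1) = 12 · 136 = 1632.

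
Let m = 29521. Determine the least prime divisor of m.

29521 is odd.
Digit sum 19, not divisible by 3.
Ends in 1: not divisible by 5.
7: 29521 = 7·4217 + 2
11: 29521 = 11·2683 + 8
13: 29521 = 13·2270 + 11
17: 29521 = 17·1736 + 9
19: 29521 = 19·1553 + 14
23: 29521 = 23·1283 + 12
29: 29521 = 29·1017 + 28
31: 29521 = 31·952 + 9
37: 29521 = 37·797 + 32
41: 29521 = 41·720 + 1
43: 29521 = 43·686 + 23
47: 29521 = 47·628 + 5
53: 29521 = 53·557

53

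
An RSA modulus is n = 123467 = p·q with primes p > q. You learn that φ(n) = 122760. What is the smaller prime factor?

φ(n) = (p−1)(q−1) = n − (p+q) + 1, so p + q = 123467 − 122760 + 1 = 708.
p and q are the roots of t² − 708t + 123467 = 0.
Discriminant: 708² − 4·123467 = 501264 − 493868 = 7396; √7396 = 86.
q = (708 − 86)/2 = 311, p = (708 + 86)/2 = 397.
Check: 311 · 397 = 123467.

311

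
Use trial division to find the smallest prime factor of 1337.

7

1337 is odd.
Digit sum 14, not divisible by 3.
Ends in 7: not divisible by 5.
7: 1337 = 7·191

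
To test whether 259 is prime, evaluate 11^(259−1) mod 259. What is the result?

11^1 ≡ 11 (mod 259)
11^2 ≡ 11^2 = 121 ≡ 121 (mod 259)
11^4 ≡ 121^2 = 14641 ≡ 137 (mod 259)
11^8 ≡ 137^2 = 18769 ≡ 121 (mod 259)
11^16 ≡ 121^2 = 14641 ≡ 137 (mod 259)
11^32 ≡ 137^2 = 18769 ≡ 121 (mod 259)
11^64 ≡ 121^2 = 14641 ≡ 137 (mod 259)
11^128 ≡ 137^2 = 18769 ≡ 121 (mod 259)
11^256 ≡ 121^2 = 14641 ≡ 137 (mod 259)
258 = 256 + 2 in binary powers of 2.
So 11^258 ≡ 137 · 121 ≡ 1 (mod 259).
Since the result is 1, base 11 gives no evidence that 259 is composite.

1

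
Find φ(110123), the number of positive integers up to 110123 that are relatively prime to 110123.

98784

Factor: 110123 = 13 · 43 · 197.
φ(110123) = (13−1) · (43−1) · (197−1) = 12 · 42 · 196 = 98784.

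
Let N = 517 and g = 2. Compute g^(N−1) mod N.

2^1 ≡ 2 (mod 517)
2^2 ≡ 2^2 = 4 ≡ 4 (mod 517)
2^4 ≡ 4^2 = 16 ≡ 16 (mod 517)
2^8 ≡ 16^2 = 256 ≡ 256 (mod 517)
2^16 ≡ 256^2 = 65536 ≡ 394 (mod 517)
2^32 ≡ 394^2 = 155236 ≡ 136 (mod 517)
2^64 ≡ 136^2 = 18496 ≡ 401 (mod 517)
2^128 ≡ 401^2 = 160801 ≡ 14 (mod 517)
2^256 ≡ 14^2 = 196 ≡ 196 (mod 517)
2^512 ≡ 196^2 = 38416 ≡ 158 (mod 517)
516 = 512 + 4 in binary powers of 2.
So 2^516 ≡ 158 · 16 ≡ 460 (mod 517).
Since 460 ≠ 1, base 2 is a Fermat witness: 517 is composite.

460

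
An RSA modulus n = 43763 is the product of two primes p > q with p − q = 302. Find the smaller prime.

107

Since p = q + 302, we have 43763 = q(q + 302), so q² + 302q − 43763 = 0.
Discriminant: 302² + 4·43763 = 91204 + 175052 = 266256; √266256 = 516.
q = (−302 + 516)/2 = 107, and p = q + 302 = 409.
Check: 107 · 409 = 43763.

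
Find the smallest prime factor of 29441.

29441 is odd.
Digit sum 20, not divisible by 3.
Ends in 1: not divisible by 5.
7: 29441 = 7·4205 + 6
11: 29441 = 11·2676 + 5
13: 29441 = 13·2264 + 9
17: 29441 = 17·1731 + 14
19: 29441 = 19·1549 + 10
23: 29441 = 23·1280 + 1
29: 29441 = 29·1015 + 6
31: 29441 = 31·949 + 22
37: 29441 = 37·795 + 26
41: 29441 = 41·718 + 3
43: 29441 = 43·684 + 29
47: 29441 = 47·626 + 19
53: 29441 = 53·555 + 26
59: 29441 = 59·499

59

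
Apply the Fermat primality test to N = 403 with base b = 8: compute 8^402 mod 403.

64

8^1 ≡ 8 (mod 403)
8^2 ≡ 8^2 = 64 ≡ 64 (mod 403)
8^4 ≡ 64^2 = 4096 ≡ 66 (mod 403)
8^8 ≡ 66^2 = 4356 ≡ 326 (mod 403)
8^16 ≡ 326^2 = 106276 ≡ 287 (mod 403)
8^32 ≡ 287^2 = 82369 ≡ 157 (mod 403)
8^64 ≡ 157^2 = 24649 ≡ 66 (mod 403)
8^128 ≡ 66^2 = 4356 ≡ 326 (mod 403)
8^256 ≡ 326^2 = 106276 ≡ 287 (mod 403)
402 = 256 + 128 + 16 + 2 in binary powers of 2.
So 8^402 ≡ 287 · 326 · 287 · 64 ≡ 64 (mod 403).
Since 64 ≠ 1, base 8 is a Fermat witness: 403 is composite.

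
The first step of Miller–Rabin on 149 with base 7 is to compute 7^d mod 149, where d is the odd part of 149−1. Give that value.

149 − 1 = 148 = 2^2 · 37, so d = 37.
7^1 ≡ 7 (mod 149)
7^2 ≡ 7^2 = 49 ≡ 49 (mod 149)
7^4 ≡ 49^2 = 2401 ≡ 17 (mod 149)
7^8 ≡ 17^2 = 289 ≡ 140 (mod 149)
7^16 ≡ 140^2 = 19600 ≡ 81 (mod 149)
7^32 ≡ 81^2 = 6561 ≡ 5 (mod 149)
37 = 32 + 4 + 1 in binary powers of 2.
So 7^37 ≡ 5 · 17 · 7 ≡ 148 (mod 149).
Since 7^d ≡ 148 (mod 149), base 7 does not prove 149 composite.

148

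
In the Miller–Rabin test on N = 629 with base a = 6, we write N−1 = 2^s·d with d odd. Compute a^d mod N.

265

629 − 1 = 628 = 2^2 · 157, so d = 157.
6^1 ≡ 6 (mod 629)
6^2 ≡ 6^2 = 36 ≡ 36 (mod 629)
6^4 ≡ 36^2 = 1296 ≡ 38 (mod 629)
6^8 ≡ 38^2 = 1444 ≡ 186 (mod 629)
6^16 ≡ 186^2 = 34596 ≡ 1 (mod 629)
6^32 ≡ 1^2 = 1 ≡ 1 (mod 629)
6^64 ≡ 1^2 = 1 ≡ 1 (mod 629)
6^128 ≡ 1^2 = 1 ≡ 1 (mod 629)
157 = 128 + 16 + 8 + 4 + 1 in binary powers of 2.
So 6^157 ≡ 1 · 1 · 186 · 38 · 6 ≡ 265 (mod 629).
Squaring chain: 265 → 406; never reaches −1, so base 6 is a Miller–Rabin witness that 629 is composite.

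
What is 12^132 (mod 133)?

12^1 ≡ 12 (mod 133)
12^2 ≡ 12^2 = 144 ≡ 11 (mod 133)
12^4 ≡ 11^2 = 121 ≡ 121 (mod 133)
12^8 ≡ 121^2 = 14641 ≡ 11 (mod 133)
12^16 ≡ 11^2 = 121 ≡ 121 (mod 133)
12^32 ≡ 121^2 = 14641 ≡ 11 (mod 133)
12^64 ≡ 11^2 = 121 ≡ 121 (mod 133)
12^128 ≡ 121^2 = 14641 ≡ 11 (mod 133)
132 = 128 + 4 in binary powers of 2.
So 12^132 ≡ 11 · 121 ≡ 1 (mod 133).
Since the result is 1, base 12 gives no evidence that 133 is composite.

1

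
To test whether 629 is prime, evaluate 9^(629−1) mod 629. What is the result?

9^1 ≡ 9 (mod 629)
9^2 ≡ 9^2 = 81 ≡ 81 (mod 629)
9^4 ≡ 81^2 = 6561 ≡ 271 (mod 629)
9^8 ≡ 271^2 = 73441 ≡ 477 (mod 629)
9^16 ≡ 477^2 = 227529 ≡ 460 (mod 629)
9^32 ≡ 460^2 = 211600 ≡ 256 (mod 629)
9^64 ≡ 256^2 = 65536 ≡ 120 (mod 629)
9^128 ≡ 120^2 = 14400 ≡ 562 (mod 629)
9^256 ≡ 562^2 = 315844 ≡ 86 (mod 629)
9^512 ≡ 86^2 = 7396 ≡ 477 (mod 629)
628 = 512 + 64 + 32 + 16 + 4 in binary powers of 2.
So 9^628 ≡ 477 · 120 · 256 · 460 · 271 ≡ 16 (mod 629).
Since 16 ≠ 1, base 9 is a Fermat witness: 629 is composite.

16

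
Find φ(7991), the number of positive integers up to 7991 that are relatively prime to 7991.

Factor: 7991 = 61 · 131.
φ(7991) = (61−1) · (131−1) = 60 · 130 = 7800.

7800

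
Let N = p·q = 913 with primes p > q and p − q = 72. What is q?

Since p = q + 72, we have 913 = q(q + 72), so q² + 72q − 913 = 0.
Discriminant: 72² + 4·913 = 5184 + 3652 = 8836; √8836 = 94.
q = (−72 + 94)/2 = 11, and p = q + 72 = 83.
Check: 11 · 83 = 913.

11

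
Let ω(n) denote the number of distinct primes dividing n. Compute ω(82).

2

82 = 2 · 41
82 = 2 · 41, which has 2 distinct prime factors.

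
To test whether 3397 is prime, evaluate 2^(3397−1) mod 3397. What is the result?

2062

2^1 ≡ 2 (mod 3397)
2^2 ≡ 2^2 = 4 ≡ 4 (mod 3397)
2^4 ≡ 4^2 = 16 ≡ 16 (mod 3397)
2^8 ≡ 16^2 = 256 ≡ 256 (mod 3397)
2^16 ≡ 256^2 = 65536 ≡ 993 (mod 3397)
2^32 ≡ 993^2 = 986049 ≡ 919 (mod 3397)
2^64 ≡ 919^2 = 844561 ≡ 2105 (mod 3397)
2^128 ≡ 2105^2 = 4431025 ≡ 1337 (mod 3397)
2^256 ≡ 1337^2 = 1787569 ≡ 747 (mod 3397)
2^512 ≡ 747^2 = 558009 ≡ 901 (mod 3397)
2^1024 ≡ 901^2 = 811801 ≡ 3315 (mod 3397)
2^2048 ≡ 3315^2 = 10989225 ≡ 3327 (mod 3397)
3396 = 2048 + 1024 + 256 + 64 + 4 in binary powers of 2.
So 2^3396 ≡ 3327 · 3315 · 747 · 2105 · 16 ≡ 2062 (mod 3397).
Since 2062 ≠ 1, base 2 is a Fermat witness: 3397 is composite.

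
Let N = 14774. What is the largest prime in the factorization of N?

14774 = 2 · 7387
7387 = 83 · 89
89 is prime.
So 14774 = 2 · 83 · 89; the largest prime factor is 89.

89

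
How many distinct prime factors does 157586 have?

5

157586 = 2 · 78793
78793 = 11 · 7163
7163 = 13 · 551
551 = 19 · 29
157586 = 2 · 11 · 13 · 19 · 29, which has 5 distinct prime factors.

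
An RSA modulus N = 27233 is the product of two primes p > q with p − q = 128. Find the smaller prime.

Since p = q + 128, we have 27233 = q(q + 128), so q² + 128q − 27233 = 0.
Discriminant: 128² + 4·27233 = 16384 + 108932 = 125316; √125316 = 354.
q = (−128 + 354)/2 = 113, and p = q + 128 = 241.
Check: 113 · 241 = 27233.

113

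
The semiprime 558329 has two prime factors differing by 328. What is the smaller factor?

Since p = q + 328, we have 558329 = q(q + 328), so q² + 328q − 558329 = 0.
Discriminant: 328² + 4·558329 = 107584 + 2233316 = 2340900; √2340900 = 1530.
q = (−328 + 1530)/2 = 601, and p = q + 328 = 929.
Check: 601 · 929 = 558329.

601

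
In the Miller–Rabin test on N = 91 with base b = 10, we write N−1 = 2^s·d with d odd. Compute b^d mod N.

90

91 − 1 = 90 = 2^1 · 45, so d = 45.
10^1 ≡ 10 (mod 91)
10^2 ≡ 10^2 = 100 ≡ 9 (mod 91)
10^4 ≡ 9^2 = 81 ≡ 81 (mod 91)
10^8 ≡ 81^2 = 6561 ≡ 9 (mod 91)
10^16 ≡ 9^2 = 81 ≡ 81 (mod 91)
10^32 ≡ 81^2 = 6561 ≡ 9 (mod 91)
45 = 32 + 8 + 4 + 1 in binary powers of 2.
So 10^45 ≡ 9 · 9 · 81 · 10 ≡ 90 (mod 91).
Since 10^d ≡ 90 (mod 91), base 10 does not prove 91 composite.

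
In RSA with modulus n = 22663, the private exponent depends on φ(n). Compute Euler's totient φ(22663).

Factor: 22663 = 131 · 173.
φ(22663) = (131−1) · (173−1) = 130 · 172 = 22360.

22360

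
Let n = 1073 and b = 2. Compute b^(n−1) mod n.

2^1 ≡ 2 (mod 1073)
2^2 ≡ 2^2 = 4 ≡ 4 (mod 1073)
2^4 ≡ 4^2 = 16 ≡ 16 (mod 1073)
2^8 ≡ 16^2 = 256 ≡ 256 (mod 1073)
2^16 ≡ 256^2 = 65536 ≡ 83 (mod 1073)
2^32 ≡ 83^2 = 6889 ≡ 451 (mod 1073)
2^64 ≡ 451^2 = 203401 ≡ 604 (mod 1073)
2^128 ≡ 604^2 = 364816 ≡ 1069 (mod 1073)
2^256 ≡ 1069^2 = 1142761 ≡ 16 (mod 1073)
2^512 ≡ 16^2 = 256 ≡ 256 (mod 1073)
2^1024 ≡ 256^2 = 65536 ≡ 83 (mod 1073)
1072 = 1024 + 32 + 16 in binary powers of 2.
So 2^1072 ≡ 83 · 451 · 83 ≡ 604 (mod 1073).
Since 604 ≠ 1, base 2 is a Fermat witness: 1073 is composite.

604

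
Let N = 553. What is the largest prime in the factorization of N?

553 = 7 · 79
79 is prime.
So 553 = 7 · 79; the largest prime factor is 79.

79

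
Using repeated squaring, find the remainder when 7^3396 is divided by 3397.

3054

7^1 ≡ 7 (mod 3397)
7^2 ≡ 7^2 = 49 ≡ 49 (mod 3397)
7^4 ≡ 49^2 = 2401 ≡ 2401 (mod 3397)
7^8 ≡ 2401^2 = 5764801 ≡ 92 (mod 3397)
7^16 ≡ 92^2 = 8464 ≡ 1670 (mod 3397)
7^32 ≡ 1670^2 = 2788900 ≡ 3360 (mod 3397)
7^64 ≡ 3360^2 = 11289600 ≡ 1369 (mod 3397)
7^128 ≡ 1369^2 = 1874161 ≡ 2414 (mod 3397)
7^256 ≡ 2414^2 = 5827396 ≡ 1541 (mod 3397)
7^512 ≡ 1541^2 = 2374681 ≡ 178 (mod 3397)
7^1024 ≡ 178^2 = 31684 ≡ 1111 (mod 3397)
7^2048 ≡ 1111^2 = 1234321 ≡ 1210 (mod 3397)
3396 = 2048 + 1024 + 256 + 64 + 4 in binary powers of 2.
So 7^3396 ≡ 1210 · 1111 · 1541 · 1369 · 2401 ≡ 3054 (mod 3397).
Since 3054 ≠ 1, base 7 is a Fermat witness: 3397 is composite.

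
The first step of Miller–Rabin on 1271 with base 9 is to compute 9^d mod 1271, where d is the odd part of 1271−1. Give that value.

893

1271 − 1 = 1270 = 2^1 · 635, so d = 635.
9^1 ≡ 9 (mod 1271)
9^2 ≡ 9^2 = 81 ≡ 81 (mod 1271)
9^4 ≡ 81^2 = 6561 ≡ 206 (mod 1271)
9^8 ≡ 206^2 = 42436 ≡ 493 (mod 1271)
9^16 ≡ 493^2 = 243049 ≡ 288 (mod 1271)
9^32 ≡ 288^2 = 82944 ≡ 329 (mod 1271)
9^64 ≡ 329^2 = 108241 ≡ 206 (mod 1271)
9^128 ≡ 206^2 = 42436 ≡ 493 (mod 1271)
9^256 ≡ 493^2 = 243049 ≡ 288 (mod 1271)
9^512 ≡ 288^2 = 82944 ≡ 329 (mod 1271)
635 = 512 + 64 + 32 + 16 + 8 + 2 + 1 in binary powers of 2.
So 9^635 ≡ 329 · 206 · 329 · 288 · 493 · 81 · 9 ≡ 893 (mod 1271).
Squaring chain: 893; never reaches −1, so base 9 is a Miller–Rabin witness that 1271 is composite.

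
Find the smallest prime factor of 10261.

31

10261 is odd.
Digit sum 10, not divisible by 3.
Ends in 1: not divisible by 5.
7: 10261 = 7·1465 + 6
11: 10261 = 11·932 + 9
13: 10261 = 13·789 + 4
17: 10261 = 17·603 + 10
19: 10261 = 19·540 + 1
23: 10261 = 23·446 + 3
29: 10261 = 29·353 + 24
31: 10261 = 31·331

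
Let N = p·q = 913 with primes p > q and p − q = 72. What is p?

83

Since p = q + 72, we have 913 = q(q + 72), so q² + 72q − 913 = 0.
Discriminant: 72² + 4·913 = 5184 + 3652 = 8836; √8836 = 94.
q = (−72 + 94)/2 = 11, and p = q + 72 = 83.
Check: 11 · 83 = 913.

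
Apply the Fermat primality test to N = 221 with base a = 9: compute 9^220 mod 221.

152

9^1 ≡ 9 (mod 221)
9^2 ≡ 9^2 = 81 ≡ 81 (mod 221)
9^4 ≡ 81^2 = 6561 ≡ 152 (mod 221)
9^8 ≡ 152^2 = 23104 ≡ 120 (mod 221)
9^16 ≡ 120^2 = 14400 ≡ 35 (mod 221)
9^32 ≡ 35^2 = 1225 ≡ 120 (mod 221)
9^64 ≡ 120^2 = 14400 ≡ 35 (mod 221)
9^128 ≡ 35^2 = 1225 ≡ 120 (mod 221)
220 = 128 + 64 + 16 + 8 + 4 in binary powers of 2.
So 9^220 ≡ 120 · 35 · 35 · 120 · 152 ≡ 152 (mod 221).
Since 152 ≠ 1, base 9 is a Fermat witness: 221 is composite.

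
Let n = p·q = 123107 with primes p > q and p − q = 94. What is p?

Since p = q + 94, we have 123107 = q(q + 94), so q² + 94q − 123107 = 0.
Discriminant: 94² + 4·123107 = 8836 + 492428 = 501264; √501264 = 708.
q = (−94 + 708)/2 = 307, and p = q + 94 = 401.
Check: 307 · 401 = 123107.

401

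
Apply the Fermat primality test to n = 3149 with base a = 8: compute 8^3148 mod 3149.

1203

8^1 ≡ 8 (mod 3149)
8^2 ≡ 8^2 = 64 ≡ 64 (mod 3149)
8^4 ≡ 64^2 = 4096 ≡ 947 (mod 3149)
8^8 ≡ 947^2 = 896809 ≡ 2493 (mod 3149)
8^16 ≡ 2493^2 = 6215049 ≡ 2072 (mod 3149)
8^32 ≡ 2072^2 = 4293184 ≡ 1097 (mod 3149)
8^64 ≡ 1097^2 = 1203409 ≡ 491 (mod 3149)
8^128 ≡ 491^2 = 241081 ≡ 1757 (mod 3149)
8^256 ≡ 1757^2 = 3087049 ≡ 1029 (mod 3149)
8^512 ≡ 1029^2 = 1058841 ≡ 777 (mod 3149)
8^1024 ≡ 777^2 = 603729 ≡ 2270 (mod 3149)
8^2048 ≡ 2270^2 = 5152900 ≡ 1136 (mod 3149)
3148 = 2048 + 1024 + 64 + 8 + 4 in binary powers of 2.
So 8^3148 ≡ 1136 · 2270 · 491 · 2493 · 947 ≡ 1203 (mod 3149).
Since 1203 ≠ 1, base 8 is a Fermat witness: 3149 is composite.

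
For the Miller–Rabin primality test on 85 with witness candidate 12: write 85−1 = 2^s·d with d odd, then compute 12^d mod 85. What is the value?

85 − 1 = 84 = 2^2 · 21, so d = 21.
12^1 ≡ 12 (mod 85)
12^2 ≡ 12^2 = 144 ≡ 59 (mod 85)
12^4 ≡ 59^2 = 3481 ≡ 81 (mod 85)
12^8 ≡ 81^2 = 6561 ≡ 16 (mod 85)
12^16 ≡ 16^2 = 256 ≡ 1 (mod 85)
21 = 16 + 4 + 1 in binary powers of 2.
So 12^21 ≡ 1 · 81 · 12 ≡ 37 (mod 85).
Squaring chain: 37 → 9; never reaches −1, so base 12 is a Miller–Rabin witness that 85 is composite.

37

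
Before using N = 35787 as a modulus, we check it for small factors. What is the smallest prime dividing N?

35787 is odd.
Digit sum 30, divisible by 3.

3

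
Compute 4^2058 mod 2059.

1161

4^1 ≡ 4 (mod 2059)
4^2 ≡ 4^2 = 16 ≡ 16 (mod 2059)
4^4 ≡ 16^2 = 256 ≡ 256 (mod 2059)
4^8 ≡ 256^2 = 65536 ≡ 1707 (mod 2059)
4^16 ≡ 1707^2 = 2913849 ≡ 364 (mod 2059)
4^32 ≡ 364^2 = 132496 ≡ 720 (mod 2059)
4^64 ≡ 720^2 = 518400 ≡ 1591 (mod 2059)
4^128 ≡ 1591^2 = 2531281 ≡ 770 (mod 2059)
4^256 ≡ 770^2 = 592900 ≡ 1967 (mod 2059)
4^512 ≡ 1967^2 = 3869089 ≡ 228 (mod 2059)
4^1024 ≡ 228^2 = 51984 ≡ 509 (mod 2059)
4^2048 ≡ 509^2 = 259081 ≡ 1706 (mod 2059)
2058 = 2048 + 8 + 2 in binary powers of 2.
So 4^2058 ≡ 1706 · 1707 · 16 ≡ 1161 (mod 2059).
Since 1161 ≠ 1, base 4 is a Fermat witness: 2059 is composite.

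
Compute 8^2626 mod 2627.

8^1 ≡ 8 (mod 2627)
8^2 ≡ 8^2 = 64 ≡ 64 (mod 2627)
8^4 ≡ 64^2 = 4096 ≡ 1469 (mod 2627)
8^8 ≡ 1469^2 = 2157961 ≡ 1194 (mod 2627)
8^16 ≡ 1194^2 = 1425636 ≡ 1802 (mod 2627)
8^32 ≡ 1802^2 = 3247204 ≡ 232 (mod 2627)
8^64 ≡ 232^2 = 53824 ≡ 1284 (mod 2627)
8^128 ≡ 1284^2 = 1648656 ≡ 1527 (mod 2627)
8^256 ≡ 1527^2 = 2331729 ≡ 1580 (mod 2627)
8^512 ≡ 1580^2 = 2496400 ≡ 750 (mod 2627)
8^1024 ≡ 750^2 = 562500 ≡ 322 (mod 2627)
8^2048 ≡ 322^2 = 103684 ≡ 1231 (mod 2627)
2626 = 2048 + 512 + 64 + 2 in binary powers of 2.
So 8^2626 ≡ 1231 · 750 · 1284 · 64 ≡ 2564 (mod 2627).
Since 2564 ≠ 1, base 8 is a Fermat witness: 2627 is composite.

2564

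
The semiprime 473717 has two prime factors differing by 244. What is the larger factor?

821

Since p = q + 244, we have 473717 = q(q + 244), so q² + 244q − 473717 = 0.
Discriminant: 244² + 4·473717 = 59536 + 1894868 = 1954404; √1954404 = 1398.
q = (−244 + 1398)/2 = 577, and p = q + 244 = 821.
Check: 577 · 821 = 473717.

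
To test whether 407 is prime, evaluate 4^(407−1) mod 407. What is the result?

4^1 ≡ 4 (mod 407)
4^2 ≡ 4^2 = 16 ≡ 16 (mod 407)
4^4 ≡ 16^2 = 256 ≡ 256 (mod 407)
4^8 ≡ 256^2 = 65536 ≡ 9 (mod 407)
4^16 ≡ 9^2 = 81 ≡ 81 (mod 407)
4^32 ≡ 81^2 = 6561 ≡ 49 (mod 407)
4^64 ≡ 49^2 = 2401 ≡ 366 (mod 407)
4^128 ≡ 366^2 = 133956 ≡ 53 (mod 407)
4^256 ≡ 53^2 = 2809 ≡ 367 (mod 407)
406 = 256 + 128 + 16 + 4 + 2 in binary powers of 2.
So 4^406 ≡ 367 · 53 · 81 · 256 · 16 ≡ 70 (mod 407).
Since 70 ≠ 1, base 4 is a Fermat witness: 407 is composite.

70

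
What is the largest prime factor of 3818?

3818 = 2 · 1909
1909 = 23 · 83
83 is prime.
So 3818 = 2 · 23 · 83; the largest prime factor is 83.

83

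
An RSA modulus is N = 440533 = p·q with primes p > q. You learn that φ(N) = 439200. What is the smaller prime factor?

φ(n) = (p−1)(q−1) = n − (p+q) + 1, so p + q = 440533 − 439200 + 1 = 1334.
p and q are the roots of t² − 1334t + 440533 = 0.
Discriminant: 1334² − 4·440533 = 1779556 − 1762132 = 17424; √17424 = 132.
q = (1334 − 132)/2 = 601, p = (1334 + 132)/2 = 733.
Check: 601 · 733 = 440533.

601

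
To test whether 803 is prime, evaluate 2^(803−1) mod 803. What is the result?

367

2^1 ≡ 2 (mod 803)
2^2 ≡ 2^2 = 4 ≡ 4 (mod 803)
2^4 ≡ 4^2 = 16 ≡ 16 (mod 803)
2^8 ≡ 16^2 = 256 ≡ 256 (mod 803)
2^16 ≡ 256^2 = 65536 ≡ 493 (mod 803)
2^32 ≡ 493^2 = 243049 ≡ 543 (mod 803)
2^64 ≡ 543^2 = 294849 ≡ 148 (mod 803)
2^128 ≡ 148^2 = 21904 ≡ 223 (mod 803)
2^256 ≡ 223^2 = 49729 ≡ 746 (mod 803)
2^512 ≡ 746^2 = 556516 ≡ 37 (mod 803)
802 = 512 + 256 + 32 + 2 in binary powers of 2.
So 2^802 ≡ 37 · 746 · 543 · 4 ≡ 367 (mod 803).
Since 367 ≠ 1, base 2 is a Fermat witness: 803 is composite.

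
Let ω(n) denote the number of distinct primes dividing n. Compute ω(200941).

3

200941 = 13^2 · 1189
1189 = 29 · 41
200941 = 13^2 · 29 · 41, which has 3 distinct prime factors.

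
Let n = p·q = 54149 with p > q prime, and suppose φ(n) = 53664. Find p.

313

φ(n) = (p−1)(q−1) = n − (p+q) + 1, so p + q = 54149 − 53664 + 1 = 486.
p and q are the roots of t² − 486t + 54149 = 0.
Discriminant: 486² − 4·54149 = 236196 − 216596 = 19600; √19600 = 140.
q = (486 − 140)/2 = 173, p = (486 + 140)/2 = 313.
Check: 173 · 313 = 54149.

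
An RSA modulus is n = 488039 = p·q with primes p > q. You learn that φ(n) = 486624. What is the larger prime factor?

φ(n) = (p−1)(q−1) = n − (p+q) + 1, so p + q = 488039 − 486624 + 1 = 1416.
p and q are the roots of t² − 1416t + 488039 = 0.
Discriminant: 1416² − 4·488039 = 2005056 − 1952156 = 52900; √52900 = 230.
q = (1416 − 230)/2 = 593, p = (1416 + 230)/2 = 823.
Check: 593 · 823 = 488039.

823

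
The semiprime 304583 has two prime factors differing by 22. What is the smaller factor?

Since p = q + 22, we have 304583 = q(q + 22), so q² + 22q − 304583 = 0.
Discriminant: 22² + 4·304583 = 484 + 1218332 = 1218816; √1218816 = 1104.
q = (−22 + 1104)/2 = 541, and p = q + 22 = 563.
Check: 541 · 563 = 304583.

541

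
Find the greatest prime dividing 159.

159 = 3 · 53
53 is prime.
So 159 = 3 · 53; the largest prime factor is 53.

53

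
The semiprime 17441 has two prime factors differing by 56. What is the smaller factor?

107

Since p = q + 56, we have 17441 = q(q + 56), so q² + 56q − 17441 = 0.
Discriminant: 56² + 4·17441 = 3136 + 69764 = 72900; √72900 = 270.
q = (−56 + 270)/2 = 107, and p = q + 56 = 163.
Check: 107 · 163 = 17441.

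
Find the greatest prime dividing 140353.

140353 = 19 · 7387
7387 = 83 · 89
89 is prime.
So 140353 = 19 · 83 · 89; the largest prime factor is 89.

89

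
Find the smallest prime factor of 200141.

17

200141 is odd.
Digit sum 8, not divisible by 3.
Ends in 1: not divisible by 5.
7: 200141 = 7·28591 + 4
11: 200141 = 11·18194 + 7
13: 200141 = 13·15395 + 6
17: 200141 = 17·11773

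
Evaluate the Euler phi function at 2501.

Factor: 2501 = 41 · 61.
φ(2501) = (41−1) · (61−1) = 40 · 60 = 2400.

2400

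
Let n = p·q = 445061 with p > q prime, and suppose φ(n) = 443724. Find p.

φ(n) = (p−1)(q−1) = n − (p+q) + 1, so p + q = 445061 − 443724 + 1 = 1338.
p and q are the roots of t² − 1338t + 445061 = 0.
Discriminant: 1338² − 4·445061 = 1790244 − 1780244 = 10000; √10000 = 100.
q = (1338 − 100)/2 = 619, p = (1338 + 100)/2 = 719.
Check: 619 · 719 = 445061.

719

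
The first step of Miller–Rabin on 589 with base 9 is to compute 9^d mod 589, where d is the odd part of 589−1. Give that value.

64

589 − 1 = 588 = 2^2 · 147, so d = 147.
9^1 ≡ 9 (mod 589)
9^2 ≡ 9^2 = 81 ≡ 81 (mod 589)
9^4 ≡ 81^2 = 6561 ≡ 82 (mod 589)
9^8 ≡ 82^2 = 6724 ≡ 245 (mod 589)
9^16 ≡ 245^2 = 60025 ≡ 536 (mod 589)
9^32 ≡ 536^2 = 287296 ≡ 453 (mod 589)
9^64 ≡ 453^2 = 205209 ≡ 237 (mod 589)
9^128 ≡ 237^2 = 56169 ≡ 214 (mod 589)
147 = 128 + 16 + 2 + 1 in binary powers of 2.
So 9^147 ≡ 214 · 536 · 81 · 9 ≡ 64 (mod 589).
Squaring chain: 64 → 562; never reaches −1, so base 9 is a Miller–Rabin witness that 589 is composite.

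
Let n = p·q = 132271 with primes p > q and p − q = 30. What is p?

379

Since p = q + 30, we have 132271 = q(q + 30), so q² + 30q − 132271 = 0.
Discriminant: 30² + 4·132271 = 900 + 529084 = 529984; √529984 = 728.
q = (−30 + 728)/2 = 349, and p = q + 30 = 379.
Check: 349 · 379 = 132271.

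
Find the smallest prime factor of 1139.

1139 is odd.
Digit sum 14, not divisible by 3.
Ends in 9: not divisible by 5.
7: 1139 = 7·162 + 5
11: 1139 = 11·103 + 6
13: 1139 = 13·87 + 8
17: 1139 = 17·67

17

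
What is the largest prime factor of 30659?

43

30659 = 23 · 1333
1333 = 31 · 43
43 is prime.
So 30659 = 23 · 31 · 43; the largest prime factor is 43.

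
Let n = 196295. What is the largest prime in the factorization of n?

83

196295 = 5 · 39259
39259 = 11 · 3569
3569 = 43 · 83
83 is prime.
So 196295 = 5 · 11 · 43 · 83; the largest prime factor is 83.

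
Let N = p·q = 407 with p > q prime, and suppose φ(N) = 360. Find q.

11

φ(n) = (p−1)(q−1) = n − (p+q) + 1, so p + q = 407 − 360 + 1 = 48.
p and q are the roots of t² − 48t + 407 = 0.
Discriminant: 48² − 4·407 = 2304 − 1628 = 676; √676 = 26.
q = (48 − 26)/2 = 11, p = (48 + 26)/2 = 37.
Check: 11 · 37 = 407.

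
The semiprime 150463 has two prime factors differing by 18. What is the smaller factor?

Since p = q + 18, we have 150463 = q(q + 18), so q² + 18q − 150463 = 0.
Discriminant: 18² + 4·150463 = 324 + 601852 = 602176; √602176 = 776.
q = (−18 + 776)/2 = 379, and p = q + 18 = 397.
Check: 379 · 397 = 150463.

379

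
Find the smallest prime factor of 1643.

31

1643 is odd.
Digit sum 14, not divisible by 3.
Ends in 3: not divisible by 5.
7: 1643 = 7·234 + 5
11: 1643 = 11·149 + 4
13: 1643 = 13·126 + 5
17: 1643 = 17·96 + 11
19: 1643 = 19·86 + 9
23: 1643 = 23·71 + 10
29: 1643 = 29·56 + 19
31: 1643 = 31·53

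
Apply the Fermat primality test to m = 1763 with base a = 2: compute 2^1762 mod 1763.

742

2^1 ≡ 2 (mod 1763)
2^2 ≡ 2^2 = 4 ≡ 4 (mod 1763)
2^4 ≡ 4^2 = 16 ≡ 16 (mod 1763)
2^8 ≡ 16^2 = 256 ≡ 256 (mod 1763)
2^16 ≡ 256^2 = 65536 ≡ 305 (mod 1763)
2^32 ≡ 305^2 = 93025 ≡ 1349 (mod 1763)
2^64 ≡ 1349^2 = 1819801 ≡ 385 (mod 1763)
2^128 ≡ 385^2 = 148225 ≡ 133 (mod 1763)
2^256 ≡ 133^2 = 17689 ≡ 59 (mod 1763)
2^512 ≡ 59^2 = 3481 ≡ 1718 (mod 1763)
2^1024 ≡ 1718^2 = 2951524 ≡ 262 (mod 1763)
1762 = 1024 + 512 + 128 + 64 + 32 + 2 in binary powers of 2.
So 2^1762 ≡ 262 · 1718 · 133 · 385 · 1349 · 4 ≡ 742 (mod 1763).
Since 742 ≠ 1, base 2 is a Fermat witness: 1763 is composite.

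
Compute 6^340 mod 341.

56

6^1 ≡ 6 (mod 341)
6^2 ≡ 6^2 = 36 ≡ 36 (mod 341)
6^4 ≡ 36^2 = 1296 ≡ 273 (mod 341)
6^8 ≡ 273^2 = 74529 ≡ 191 (mod 341)
6^16 ≡ 191^2 = 36481 ≡ 335 (mod 341)
6^32 ≡ 335^2 = 112225 ≡ 36 (mod 341)
6^64 ≡ 36^2 = 1296 ≡ 273 (mod 341)
6^128 ≡ 273^2 = 74529 ≡ 191 (mod 341)
6^256 ≡ 191^2 = 36481 ≡ 335 (mod 341)
340 = 256 + 64 + 16 + 4 in binary powers of 2.
So 6^340 ≡ 335 · 273 · 335 · 273 ≡ 56 (mod 341).
Since 56 ≠ 1, base 6 is a Fermat witness: 341 is composite.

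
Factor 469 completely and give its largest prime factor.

469 = 7 · 67
67 is prime.
So 469 = 7 · 67; the largest prime factor is 67.

67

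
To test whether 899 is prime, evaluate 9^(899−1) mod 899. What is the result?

545

9^1 ≡ 9 (mod 899)
9^2 ≡ 9^2 = 81 ≡ 81 (mod 899)
9^4 ≡ 81^2 = 6561 ≡ 268 (mod 899)
9^8 ≡ 268^2 = 71824 ≡ 803 (mod 899)
9^16 ≡ 803^2 = 644809 ≡ 226 (mod 899)
9^32 ≡ 226^2 = 51076 ≡ 732 (mod 899)
9^64 ≡ 732^2 = 535824 ≡ 20 (mod 899)
9^128 ≡ 20^2 = 400 ≡ 400 (mod 899)
9^256 ≡ 400^2 = 160000 ≡ 877 (mod 899)
9^512 ≡ 877^2 = 769129 ≡ 484 (mod 899)
898 = 512 + 256 + 128 + 2 in binary powers of 2.
So 9^898 ≡ 484 · 877 · 400 · 81 ≡ 545 (mod 899).
Since 545 ≠ 1, base 9 is a Fermat witness: 899 is composite.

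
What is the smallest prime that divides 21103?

21103 is odd.
Digit sum 7, not divisible by 3.
Ends in 3: not divisible by 5.
7: 21103 = 7·3014 + 5
11: 21103 = 11·1918 + 5
13: 21103 = 13·1623 + 4
17: 21103 = 17·1241 + 6
19: 21103 = 19·1110 + 13
23: 21103 = 23·917 + 12
29: 21103 = 29·727 + 20
31: 21103 = 31·680 + 23
37: 21103 = 37·570 + 13
41: 21103 = 41·514 + 29
43: 21103 = 43·490 + 33
47: 21103 = 47·449

47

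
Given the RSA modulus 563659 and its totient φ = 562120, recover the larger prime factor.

φ(n) = (p−1)(q−1) = n − (p+q) + 1, so p + q = 563659 − 562120 + 1 = 1540.
p and q are the roots of t² − 1540t + 563659 = 0.
Discriminant: 1540² − 4·563659 = 2371600 − 2254636 = 116964; √116964 = 342.
q = (1540 − 342)/2 = 599, p = (1540 + 342)/2 = 941.
Check: 599 · 941 = 563659.

941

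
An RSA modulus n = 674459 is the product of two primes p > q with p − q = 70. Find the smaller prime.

787

Since p = q + 70, we have 674459 = q(q + 70), so q² + 70q − 674459 = 0.
Discriminant: 70² + 4·674459 = 4900 + 2697836 = 2702736; √2702736 = 1644.
q = (−70 + 1644)/2 = 787, and p = q + 70 = 857.
Check: 787 · 857 = 674459.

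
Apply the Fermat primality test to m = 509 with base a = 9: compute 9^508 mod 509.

9^1 ≡ 9 (mod 509)
9^2 ≡ 9^2 = 81 ≡ 81 (mod 509)
9^4 ≡ 81^2 = 6561 ≡ 453 (mod 509)
9^8 ≡ 453^2 = 205209 ≡ 82 (mod 509)
9^16 ≡ 82^2 = 6724 ≡ 107 (mod 509)
9^32 ≡ 107^2 = 11449 ≡ 251 (mod 509)
9^64 ≡ 251^2 = 63001 ≡ 394 (mod 509)
9^128 ≡ 394^2 = 155236 ≡ 500 (mod 509)
9^256 ≡ 500^2 = 250000 ≡ 81 (mod 509)
508 = 256 + 128 + 64 + 32 + 16 + 8 + 4 in binary powers of 2.
So 9^508 ≡ 81 · 500 · 394 · 251 · 107 · 82 · 453 ≡ 1 (mod 509).
Since the result is 1, base 9 gives no evidence that 509 is composite.

1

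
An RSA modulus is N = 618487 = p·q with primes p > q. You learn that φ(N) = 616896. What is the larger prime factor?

φ(n) = (p−1)(q−1) = n − (p+q) + 1, so p + q = 618487 − 616896 + 1 = 1592.
p and q are the roots of t² − 1592t + 618487 = 0.
Discriminant: 1592² − 4·618487 = 2534464 − 2473948 = 60516; √60516 = 246.
q = (1592 − 246)/2 = 673, p = (1592 + 246)/2 = 919.
Check: 673 · 919 = 618487.

919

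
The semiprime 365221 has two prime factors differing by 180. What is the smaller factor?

521

Since p = q + 180, we have 365221 = q(q + 180), so q² + 180q − 365221 = 0.
Discriminant: 180² + 4·365221 = 32400 + 1460884 = 1493284; √1493284 = 1222.
q = (−180 + 1222)/2 = 521, and p = q + 180 = 701.
Check: 521 · 701 = 365221.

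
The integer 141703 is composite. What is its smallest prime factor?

141703 is odd.
Digit sum 16, not divisible by 3.
Ends in 3: not divisible by 5.
7: 141703 = 7·20243 + 2
11: 141703 = 11·12882 + 1
13: 141703 = 13·10900 + 3
17: 141703 = 17·8335 + 8
19: 141703 = 19·7458 + 1
23: 141703 = 23·6161

23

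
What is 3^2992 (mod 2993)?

1395

3^1 ≡ 3 (mod 2993)
3^2 ≡ 3^2 = 9 ≡ 9 (mod 2993)
3^4 ≡ 9^2 = 81 ≡ 81 (mod 2993)
3^8 ≡ 81^2 = 6561 ≡ 575 (mod 2993)
3^16 ≡ 575^2 = 330625 ≡ 1395 (mod 2993)
3^32 ≡ 1395^2 = 1946025 ≡ 575 (mod 2993)
3^64 ≡ 575^2 = 330625 ≡ 1395 (mod 2993)
3^128 ≡ 1395^2 = 1946025 ≡ 575 (mod 2993)
3^256 ≡ 575^2 = 330625 ≡ 1395 (mod 2993)
3^512 ≡ 1395^2 = 1946025 ≡ 575 (mod 2993)
3^1024 ≡ 575^2 = 330625 ≡ 1395 (mod 2993)
3^2048 ≡ 1395^2 = 1946025 ≡ 575 (mod 2993)
2992 = 2048 + 512 + 256 + 128 + 32 + 16 in binary powers of 2.
So 3^2992 ≡ 575 · 575 · 1395 · 575 · 575 · 1395 ≡ 1395 (mod 2993).
Since 1395 ≠ 1, base 3 is a Fermat witness: 2993 is composite.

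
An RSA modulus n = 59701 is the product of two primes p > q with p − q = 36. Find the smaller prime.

227

Since p = q + 36, we have 59701 = q(q + 36), so q² + 36q − 59701 = 0.
Discriminant: 36² + 4·59701 = 1296 + 238804 = 240100; √240100 = 490.
q = (−36 + 490)/2 = 227, and p = q + 36 = 263.
Check: 227 · 263 = 59701.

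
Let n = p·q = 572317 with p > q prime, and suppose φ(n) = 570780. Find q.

631

φ(n) = (p−1)(q−1) = n − (p+q) + 1, so p + q = 572317 − 570780 + 1 = 1538.
p and q are the roots of t² − 1538t + 572317 = 0.
Discriminant: 1538² − 4·572317 = 2365444 − 2289268 = 76176; √76176 = 276.
q = (1538 − 276)/2 = 631, p = (1538 + 276)/2 = 907.
Check: 631 · 907 = 572317.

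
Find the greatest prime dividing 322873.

79

322873 = 61 · 5293
5293 = 67 · 79
79 is prime.
So 322873 = 61 · 67 · 79; the largest prime factor is 79.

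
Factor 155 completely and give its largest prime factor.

31

155 = 5 · 31
31 is prime.
So 155 = 5 · 31; the largest prime factor is 31.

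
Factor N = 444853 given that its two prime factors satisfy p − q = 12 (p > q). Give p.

Since p = q + 12, we have 444853 = q(q + 12), so q² + 12q − 444853 = 0.
Discriminant: 12² + 4·444853 = 144 + 1779412 = 1779556; √1779556 = 1334.
q = (−12 + 1334)/2 = 661, and p = q + 12 = 673.
Check: 661 · 673 = 444853.

673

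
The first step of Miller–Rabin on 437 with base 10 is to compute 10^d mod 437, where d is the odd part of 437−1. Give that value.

437 − 1 = 436 = 2^2 · 109, so d = 109.
10^1 ≡ 10 (mod 437)
10^2 ≡ 10^2 = 100 ≡ 100 (mod 437)
10^4 ≡ 100^2 = 10000 ≡ 386 (mod 437)
10^8 ≡ 386^2 = 148996 ≡ 416 (mod 437)
10^16 ≡ 416^2 = 173056 ≡ 4 (mod 437)
10^32 ≡ 4^2 = 16 ≡ 16 (mod 437)
10^64 ≡ 16^2 = 256 ≡ 256 (mod 437)
109 = 64 + 32 + 8 + 4 + 1 in binary powers of 2.
So 10^109 ≡ 256 · 16 · 416 · 386 · 10 ≡ 352 (mod 437).
Squaring chain: 352 → 233; never reaches −1, so base 10 is a Miller–Rabin witness that 437 is composite.

352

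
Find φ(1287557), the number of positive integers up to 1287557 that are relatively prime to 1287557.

1248624

Factor: 1287557 = 59 · 139 · 157.
φ(1287557) = (59−1) · (139−1) · (157−1) = 58 · 138 · 156 = 1248624.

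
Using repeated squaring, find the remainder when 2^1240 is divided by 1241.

1004

2^1 ≡ 2 (mod 1241)
2^2 ≡ 2^2 = 4 ≡ 4 (mod 1241)
2^4 ≡ 4^2 = 16 ≡ 16 (mod 1241)
2^8 ≡ 16^2 = 256 ≡ 256 (mod 1241)
2^16 ≡ 256^2 = 65536 ≡ 1004 (mod 1241)
2^32 ≡ 1004^2 = 1008016 ≡ 324 (mod 1241)
2^64 ≡ 324^2 = 104976 ≡ 732 (mod 1241)
2^128 ≡ 732^2 = 535824 ≡ 953 (mod 1241)
2^256 ≡ 953^2 = 908209 ≡ 1038 (mod 1241)
2^512 ≡ 1038^2 = 1077444 ≡ 256 (mod 1241)
2^1024 ≡ 256^2 = 65536 ≡ 1004 (mod 1241)
1240 = 1024 + 128 + 64 + 16 + 8 in binary powers of 2.
So 2^1240 ≡ 1004 · 953 · 732 · 1004 · 256 ≡ 1004 (mod 1241).
Since 1004 ≠ 1, base 2 is a Fermat witness: 1241 is composite.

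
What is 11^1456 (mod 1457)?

11^1 ≡ 11 (mod 1457)
11^2 ≡ 11^2 = 121 ≡ 121 (mod 1457)
11^4 ≡ 121^2 = 14641 ≡ 71 (mod 1457)
11^8 ≡ 71^2 = 5041 ≡ 670 (mod 1457)
11^16 ≡ 670^2 = 448900 ≡ 144 (mod 1457)
11^32 ≡ 144^2 = 20736 ≡ 338 (mod 1457)
11^64 ≡ 338^2 = 114244 ≡ 598 (mod 1457)
11^128 ≡ 598^2 = 357604 ≡ 639 (mod 1457)
11^256 ≡ 639^2 = 408321 ≡ 361 (mod 1457)
11^512 ≡ 361^2 = 130321 ≡ 648 (mod 1457)
11^1024 ≡ 648^2 = 419904 ≡ 288 (mod 1457)
1456 = 1024 + 256 + 128 + 32 + 16 in binary powers of 2.
So 11^1456 ≡ 288 · 361 · 639 · 338 · 144 ≡ 392 (mod 1457).
Since 392 ≠ 1, base 11 is a Fermat witness: 1457 is composite.

392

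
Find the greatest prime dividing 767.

767 = 13 · 59
59 is prime.
So 767 = 13 · 59; the largest prime factor is 59.

59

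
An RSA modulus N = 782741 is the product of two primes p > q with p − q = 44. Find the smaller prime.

863

Since p = q + 44, we have 782741 = q(q + 44), so q² + 44q − 782741 = 0.
Discriminant: 44² + 4·782741 = 1936 + 3130964 = 3132900; √3132900 = 1770.
q = (−44 + 1770)/2 = 863, and p = q + 44 = 907.
Check: 863 · 907 = 782741.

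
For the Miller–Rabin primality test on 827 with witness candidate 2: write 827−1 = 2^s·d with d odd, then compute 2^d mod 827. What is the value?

826

827 − 1 = 826 = 2^1 · 413, so d = 413.
2^1 ≡ 2 (mod 827)
2^2 ≡ 2^2 = 4 ≡ 4 (mod 827)
2^4 ≡ 4^2 = 16 ≡ 16 (mod 827)
2^8 ≡ 16^2 = 256 ≡ 256 (mod 827)
2^16 ≡ 256^2 = 65536 ≡ 203 (mod 827)
2^32 ≡ 203^2 = 41209 ≡ 686 (mod 827)
2^64 ≡ 686^2 = 470596 ≡ 33 (mod 827)
2^128 ≡ 33^2 = 1089 ≡ 262 (mod 827)
2^256 ≡ 262^2 = 68644 ≡ 3 (mod 827)
413 = 256 + 128 + 16 + 8 + 4 + 1 in binary powers of 2.
So 2^413 ≡ 3 · 262 · 203 · 256 · 16 · 2 ≡ 826 (mod 827).
Since 2^d ≡ 826 (mod 827), base 2 does not prove 827 composite.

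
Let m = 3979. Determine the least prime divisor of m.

23

3979 is odd.
Digit sum 28, not divisible by 3.
Ends in 9: not divisible by 5.
7: 3979 = 7·568 + 3
11: 3979 = 11·361 + 8
13: 3979 = 13·306 + 1
17: 3979 = 17·234 + 1
19: 3979 = 19·209 + 8
23: 3979 = 23·173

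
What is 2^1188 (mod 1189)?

297

2^1 ≡ 2 (mod 1189)
2^2 ≡ 2^2 = 4 ≡ 4 (mod 1189)
2^4 ≡ 4^2 = 16 ≡ 16 (mod 1189)
2^8 ≡ 16^2 = 256 ≡ 256 (mod 1189)
2^16 ≡ 256^2 = 65536 ≡ 141 (mod 1189)
2^32 ≡ 141^2 = 19881 ≡ 857 (mod 1189)
2^64 ≡ 857^2 = 734449 ≡ 836 (mod 1189)
2^128 ≡ 836^2 = 698896 ≡ 953 (mod 1189)
2^256 ≡ 953^2 = 908209 ≡ 1002 (mod 1189)
2^512 ≡ 1002^2 = 1004004 ≡ 488 (mod 1189)
2^1024 ≡ 488^2 = 238144 ≡ 344 (mod 1189)
1188 = 1024 + 128 + 32 + 4 in binary powers of 2.
So 2^1188 ≡ 344 · 953 · 857 · 16 ≡ 297 (mod 1189).
Since 297 ≠ 1, base 2 is a Fermat witness: 1189 is composite.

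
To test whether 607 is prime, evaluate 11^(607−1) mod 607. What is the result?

1

11^1 ≡ 11 (mod 607)
11^2 ≡ 11^2 = 121 ≡ 121 (mod 607)
11^4 ≡ 121^2 = 14641 ≡ 73 (mod 607)
11^8 ≡ 73^2 = 5329 ≡ 473 (mod 607)
11^16 ≡ 473^2 = 223729 ≡ 353 (mod 607)
11^32 ≡ 353^2 = 124609 ≡ 174 (mod 607)
11^64 ≡ 174^2 = 30276 ≡ 533 (mod 607)
11^128 ≡ 533^2 = 284089 ≡ 13 (mod 607)
11^256 ≡ 13^2 = 169 ≡ 169 (mod 607)
11^512 ≡ 169^2 = 28561 ≡ 32 (mod 607)
606 = 512 + 64 + 16 + 8 + 4 + 2 in binary powers of 2.
So 11^606 ≡ 32 · 533 · 353 · 473 · 73 · 121 ≡ 1 (mod 607).
Since the result is 1, base 11 gives no evidence that 607 is composite.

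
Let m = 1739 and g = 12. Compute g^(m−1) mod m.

12^1 ≡ 12 (mod 1739)
12^2 ≡ 12^2 = 144 ≡ 144 (mod 1739)
12^4 ≡ 144^2 = 20736 ≡ 1607 (mod 1739)
12^8 ≡ 1607^2 = 2582449 ≡ 34 (mod 1739)
12^16 ≡ 34^2 = 1156 ≡ 1156 (mod 1739)
12^32 ≡ 1156^2 = 1336336 ≡ 784 (mod 1739)
12^64 ≡ 784^2 = 614656 ≡ 789 (mod 1739)
12^128 ≡ 789^2 = 622521 ≡ 1698 (mod 1739)
12^256 ≡ 1698^2 = 2883204 ≡ 1681 (mod 1739)
12^512 ≡ 1681^2 = 2825761 ≡ 1625 (mod 1739)
12^1024 ≡ 1625^2 = 2640625 ≡ 823 (mod 1739)
1738 = 1024 + 512 + 128 + 64 + 8 + 2 in binary powers of 2.
So 12^1738 ≡ 823 · 1625 · 1698 · 789 · 34 · 144 ≡ 382 (mod 1739).
Since 382 ≠ 1, base 12 is a Fermat witness: 1739 is composite.

382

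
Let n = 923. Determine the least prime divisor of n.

923 is odd.
Digit sum 14, not divisible by 3.
Ends in 3: not divisible by 5.
7: 923 = 7·131 + 6
11: 923 = 11·83 + 10
13: 923 = 13·71

13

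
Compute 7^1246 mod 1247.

7^1 ≡ 7 (mod 1247)
7^2 ≡ 7^2 = 49 ≡ 49 (mod 1247)
7^4 ≡ 49^2 = 2401 ≡ 1154 (mod 1247)
7^8 ≡ 1154^2 = 1331716 ≡ 1167 (mod 1247)
7^16 ≡ 1167^2 = 1361889 ≡ 165 (mod 1247)
7^32 ≡ 165^2 = 27225 ≡ 1038 (mod 1247)
7^64 ≡ 1038^2 = 1077444 ≡ 36 (mod 1247)
7^128 ≡ 36^2 = 1296 ≡ 49 (mod 1247)
7^256 ≡ 49^2 = 2401 ≡ 1154 (mod 1247)
7^512 ≡ 1154^2 = 1331716 ≡ 1167 (mod 1247)
7^1024 ≡ 1167^2 = 1361889 ≡ 165 (mod 1247)
1246 = 1024 + 128 + 64 + 16 + 8 + 4 + 2 in binary powers of 2.
So 7^1246 ≡ 165 · 49 · 36 · 165 · 1167 · 1154 · 49 ≡ 552 (mod 1247).
Since 552 ≠ 1, base 7 is a Fermat witness: 1247 is composite.

552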